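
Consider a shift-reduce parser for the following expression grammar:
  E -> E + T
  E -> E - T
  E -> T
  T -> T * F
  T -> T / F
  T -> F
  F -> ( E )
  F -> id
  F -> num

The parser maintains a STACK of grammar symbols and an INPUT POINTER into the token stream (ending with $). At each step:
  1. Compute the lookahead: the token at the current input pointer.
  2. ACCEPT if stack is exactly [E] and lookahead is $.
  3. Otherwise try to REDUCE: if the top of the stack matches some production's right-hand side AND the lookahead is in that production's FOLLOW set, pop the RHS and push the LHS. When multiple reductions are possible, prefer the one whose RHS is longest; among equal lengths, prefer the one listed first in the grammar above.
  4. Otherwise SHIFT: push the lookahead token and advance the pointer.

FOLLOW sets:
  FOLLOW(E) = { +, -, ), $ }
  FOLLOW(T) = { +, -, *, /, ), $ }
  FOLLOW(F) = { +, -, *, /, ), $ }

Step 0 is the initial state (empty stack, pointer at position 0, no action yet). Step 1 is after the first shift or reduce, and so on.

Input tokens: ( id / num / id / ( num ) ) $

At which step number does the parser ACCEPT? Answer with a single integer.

Step 1: shift (. Stack=[(] ptr=1 lookahead=id remaining=[id / num / id / ( num ) ) $]
Step 2: shift id. Stack=[( id] ptr=2 lookahead=/ remaining=[/ num / id / ( num ) ) $]
Step 3: reduce F->id. Stack=[( F] ptr=2 lookahead=/ remaining=[/ num / id / ( num ) ) $]
Step 4: reduce T->F. Stack=[( T] ptr=2 lookahead=/ remaining=[/ num / id / ( num ) ) $]
Step 5: shift /. Stack=[( T /] ptr=3 lookahead=num remaining=[num / id / ( num ) ) $]
Step 6: shift num. Stack=[( T / num] ptr=4 lookahead=/ remaining=[/ id / ( num ) ) $]
Step 7: reduce F->num. Stack=[( T / F] ptr=4 lookahead=/ remaining=[/ id / ( num ) ) $]
Step 8: reduce T->T / F. Stack=[( T] ptr=4 lookahead=/ remaining=[/ id / ( num ) ) $]
Step 9: shift /. Stack=[( T /] ptr=5 lookahead=id remaining=[id / ( num ) ) $]
Step 10: shift id. Stack=[( T / id] ptr=6 lookahead=/ remaining=[/ ( num ) ) $]
Step 11: reduce F->id. Stack=[( T / F] ptr=6 lookahead=/ remaining=[/ ( num ) ) $]
Step 12: reduce T->T / F. Stack=[( T] ptr=6 lookahead=/ remaining=[/ ( num ) ) $]
Step 13: shift /. Stack=[( T /] ptr=7 lookahead=( remaining=[( num ) ) $]
Step 14: shift (. Stack=[( T / (] ptr=8 lookahead=num remaining=[num ) ) $]
Step 15: shift num. Stack=[( T / ( num] ptr=9 lookahead=) remaining=[) ) $]
Step 16: reduce F->num. Stack=[( T / ( F] ptr=9 lookahead=) remaining=[) ) $]
Step 17: reduce T->F. Stack=[( T / ( T] ptr=9 lookahead=) remaining=[) ) $]
Step 18: reduce E->T. Stack=[( T / ( E] ptr=9 lookahead=) remaining=[) ) $]
Step 19: shift ). Stack=[( T / ( E )] ptr=10 lookahead=) remaining=[) $]
Step 20: reduce F->( E ). Stack=[( T / F] ptr=10 lookahead=) remaining=[) $]
Step 21: reduce T->T / F. Stack=[( T] ptr=10 lookahead=) remaining=[) $]
Step 22: reduce E->T. Stack=[( E] ptr=10 lookahead=) remaining=[) $]
Step 23: shift ). Stack=[( E )] ptr=11 lookahead=$ remaining=[$]
Step 24: reduce F->( E ). Stack=[F] ptr=11 lookahead=$ remaining=[$]
Step 25: reduce T->F. Stack=[T] ptr=11 lookahead=$ remaining=[$]
Step 26: reduce E->T. Stack=[E] ptr=11 lookahead=$ remaining=[$]
Step 27: accept. Stack=[E] ptr=11 lookahead=$ remaining=[$]

Answer: 27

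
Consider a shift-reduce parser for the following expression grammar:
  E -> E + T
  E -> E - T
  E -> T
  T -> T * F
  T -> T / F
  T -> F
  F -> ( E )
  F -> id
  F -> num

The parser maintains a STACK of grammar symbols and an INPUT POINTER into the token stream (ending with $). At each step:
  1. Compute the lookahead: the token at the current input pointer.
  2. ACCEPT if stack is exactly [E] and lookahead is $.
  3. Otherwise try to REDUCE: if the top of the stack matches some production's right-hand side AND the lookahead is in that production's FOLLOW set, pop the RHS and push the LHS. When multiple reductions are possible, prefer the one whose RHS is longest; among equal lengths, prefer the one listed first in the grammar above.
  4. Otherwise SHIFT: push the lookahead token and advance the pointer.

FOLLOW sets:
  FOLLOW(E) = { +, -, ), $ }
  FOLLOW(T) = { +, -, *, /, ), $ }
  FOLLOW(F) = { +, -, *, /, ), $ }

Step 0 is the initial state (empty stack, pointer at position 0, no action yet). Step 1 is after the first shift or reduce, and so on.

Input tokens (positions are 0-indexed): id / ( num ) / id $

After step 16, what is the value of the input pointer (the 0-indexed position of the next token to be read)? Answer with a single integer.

Step 1: shift id. Stack=[id] ptr=1 lookahead=/ remaining=[/ ( num ) / id $]
Step 2: reduce F->id. Stack=[F] ptr=1 lookahead=/ remaining=[/ ( num ) / id $]
Step 3: reduce T->F. Stack=[T] ptr=1 lookahead=/ remaining=[/ ( num ) / id $]
Step 4: shift /. Stack=[T /] ptr=2 lookahead=( remaining=[( num ) / id $]
Step 5: shift (. Stack=[T / (] ptr=3 lookahead=num remaining=[num ) / id $]
Step 6: shift num. Stack=[T / ( num] ptr=4 lookahead=) remaining=[) / id $]
Step 7: reduce F->num. Stack=[T / ( F] ptr=4 lookahead=) remaining=[) / id $]
Step 8: reduce T->F. Stack=[T / ( T] ptr=4 lookahead=) remaining=[) / id $]
Step 9: reduce E->T. Stack=[T / ( E] ptr=4 lookahead=) remaining=[) / id $]
Step 10: shift ). Stack=[T / ( E )] ptr=5 lookahead=/ remaining=[/ id $]
Step 11: reduce F->( E ). Stack=[T / F] ptr=5 lookahead=/ remaining=[/ id $]
Step 12: reduce T->T / F. Stack=[T] ptr=5 lookahead=/ remaining=[/ id $]
Step 13: shift /. Stack=[T /] ptr=6 lookahead=id remaining=[id $]
Step 14: shift id. Stack=[T / id] ptr=7 lookahead=$ remaining=[$]
Step 15: reduce F->id. Stack=[T / F] ptr=7 lookahead=$ remaining=[$]
Step 16: reduce T->T / F. Stack=[T] ptr=7 lookahead=$ remaining=[$]

Answer: 7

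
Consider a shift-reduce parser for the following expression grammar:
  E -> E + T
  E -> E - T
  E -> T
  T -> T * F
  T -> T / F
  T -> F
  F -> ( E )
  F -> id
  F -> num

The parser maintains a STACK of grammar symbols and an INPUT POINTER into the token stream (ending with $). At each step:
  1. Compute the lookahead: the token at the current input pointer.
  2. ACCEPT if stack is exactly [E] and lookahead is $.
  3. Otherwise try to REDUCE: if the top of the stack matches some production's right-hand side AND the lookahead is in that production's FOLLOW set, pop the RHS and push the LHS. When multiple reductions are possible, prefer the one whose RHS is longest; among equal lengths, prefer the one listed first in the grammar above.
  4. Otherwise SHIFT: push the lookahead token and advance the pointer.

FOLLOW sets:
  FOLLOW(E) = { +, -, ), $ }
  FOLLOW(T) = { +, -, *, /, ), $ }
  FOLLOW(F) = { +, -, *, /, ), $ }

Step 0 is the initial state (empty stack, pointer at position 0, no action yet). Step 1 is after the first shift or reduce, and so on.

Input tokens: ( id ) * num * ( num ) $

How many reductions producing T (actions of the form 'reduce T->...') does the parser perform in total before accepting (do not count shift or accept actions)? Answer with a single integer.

Answer: 5

Derivation:
Step 1: shift (. Stack=[(] ptr=1 lookahead=id remaining=[id ) * num * ( num ) $]
Step 2: shift id. Stack=[( id] ptr=2 lookahead=) remaining=[) * num * ( num ) $]
Step 3: reduce F->id. Stack=[( F] ptr=2 lookahead=) remaining=[) * num * ( num ) $]
Step 4: reduce T->F. Stack=[( T] ptr=2 lookahead=) remaining=[) * num * ( num ) $]
Step 5: reduce E->T. Stack=[( E] ptr=2 lookahead=) remaining=[) * num * ( num ) $]
Step 6: shift ). Stack=[( E )] ptr=3 lookahead=* remaining=[* num * ( num ) $]
Step 7: reduce F->( E ). Stack=[F] ptr=3 lookahead=* remaining=[* num * ( num ) $]
Step 8: reduce T->F. Stack=[T] ptr=3 lookahead=* remaining=[* num * ( num ) $]
Step 9: shift *. Stack=[T *] ptr=4 lookahead=num remaining=[num * ( num ) $]
Step 10: shift num. Stack=[T * num] ptr=5 lookahead=* remaining=[* ( num ) $]
Step 11: reduce F->num. Stack=[T * F] ptr=5 lookahead=* remaining=[* ( num ) $]
Step 12: reduce T->T * F. Stack=[T] ptr=5 lookahead=* remaining=[* ( num ) $]
Step 13: shift *. Stack=[T *] ptr=6 lookahead=( remaining=[( num ) $]
Step 14: shift (. Stack=[T * (] ptr=7 lookahead=num remaining=[num ) $]
Step 15: shift num. Stack=[T * ( num] ptr=8 lookahead=) remaining=[) $]
Step 16: reduce F->num. Stack=[T * ( F] ptr=8 lookahead=) remaining=[) $]
Step 17: reduce T->F. Stack=[T * ( T] ptr=8 lookahead=) remaining=[) $]
Step 18: reduce E->T. Stack=[T * ( E] ptr=8 lookahead=) remaining=[) $]
Step 19: shift ). Stack=[T * ( E )] ptr=9 lookahead=$ remaining=[$]
Step 20: reduce F->( E ). Stack=[T * F] ptr=9 lookahead=$ remaining=[$]
Step 21: reduce T->T * F. Stack=[T] ptr=9 lookahead=$ remaining=[$]
Step 22: reduce E->T. Stack=[E] ptr=9 lookahead=$ remaining=[$]
Step 23: accept. Stack=[E] ptr=9 lookahead=$ remaining=[$]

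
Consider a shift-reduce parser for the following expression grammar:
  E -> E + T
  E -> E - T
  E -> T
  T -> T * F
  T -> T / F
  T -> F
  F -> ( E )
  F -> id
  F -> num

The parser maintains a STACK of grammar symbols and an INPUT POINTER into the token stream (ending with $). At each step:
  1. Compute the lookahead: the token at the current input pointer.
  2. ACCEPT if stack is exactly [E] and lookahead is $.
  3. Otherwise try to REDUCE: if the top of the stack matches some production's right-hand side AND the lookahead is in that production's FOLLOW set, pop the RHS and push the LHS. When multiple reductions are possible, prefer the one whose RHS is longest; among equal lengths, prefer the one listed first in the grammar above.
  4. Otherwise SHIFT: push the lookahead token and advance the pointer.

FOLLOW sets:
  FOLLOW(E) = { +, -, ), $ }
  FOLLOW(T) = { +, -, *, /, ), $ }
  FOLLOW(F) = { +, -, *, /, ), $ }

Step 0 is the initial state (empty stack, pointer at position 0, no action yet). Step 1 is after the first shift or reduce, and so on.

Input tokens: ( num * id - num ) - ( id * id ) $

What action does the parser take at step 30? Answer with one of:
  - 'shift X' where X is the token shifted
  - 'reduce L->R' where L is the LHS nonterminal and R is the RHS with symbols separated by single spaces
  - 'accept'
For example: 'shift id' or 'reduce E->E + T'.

Answer: reduce F->( E )

Derivation:
Step 1: shift (. Stack=[(] ptr=1 lookahead=num remaining=[num * id - num ) - ( id * id ) $]
Step 2: shift num. Stack=[( num] ptr=2 lookahead=* remaining=[* id - num ) - ( id * id ) $]
Step 3: reduce F->num. Stack=[( F] ptr=2 lookahead=* remaining=[* id - num ) - ( id * id ) $]
Step 4: reduce T->F. Stack=[( T] ptr=2 lookahead=* remaining=[* id - num ) - ( id * id ) $]
Step 5: shift *. Stack=[( T *] ptr=3 lookahead=id remaining=[id - num ) - ( id * id ) $]
Step 6: shift id. Stack=[( T * id] ptr=4 lookahead=- remaining=[- num ) - ( id * id ) $]
Step 7: reduce F->id. Stack=[( T * F] ptr=4 lookahead=- remaining=[- num ) - ( id * id ) $]
Step 8: reduce T->T * F. Stack=[( T] ptr=4 lookahead=- remaining=[- num ) - ( id * id ) $]
Step 9: reduce E->T. Stack=[( E] ptr=4 lookahead=- remaining=[- num ) - ( id * id ) $]
Step 10: shift -. Stack=[( E -] ptr=5 lookahead=num remaining=[num ) - ( id * id ) $]
Step 11: shift num. Stack=[( E - num] ptr=6 lookahead=) remaining=[) - ( id * id ) $]
Step 12: reduce F->num. Stack=[( E - F] ptr=6 lookahead=) remaining=[) - ( id * id ) $]
Step 13: reduce T->F. Stack=[( E - T] ptr=6 lookahead=) remaining=[) - ( id * id ) $]
Step 14: reduce E->E - T. Stack=[( E] ptr=6 lookahead=) remaining=[) - ( id * id ) $]
Step 15: shift ). Stack=[( E )] ptr=7 lookahead=- remaining=[- ( id * id ) $]
Step 16: reduce F->( E ). Stack=[F] ptr=7 lookahead=- remaining=[- ( id * id ) $]
Step 17: reduce T->F. Stack=[T] ptr=7 lookahead=- remaining=[- ( id * id ) $]
Step 18: reduce E->T. Stack=[E] ptr=7 lookahead=- remaining=[- ( id * id ) $]
Step 19: shift -. Stack=[E -] ptr=8 lookahead=( remaining=[( id * id ) $]
Step 20: shift (. Stack=[E - (] ptr=9 lookahead=id remaining=[id * id ) $]
Step 21: shift id. Stack=[E - ( id] ptr=10 lookahead=* remaining=[* id ) $]
Step 22: reduce F->id. Stack=[E - ( F] ptr=10 lookahead=* remaining=[* id ) $]
Step 23: reduce T->F. Stack=[E - ( T] ptr=10 lookahead=* remaining=[* id ) $]
Step 24: shift *. Stack=[E - ( T *] ptr=11 lookahead=id remaining=[id ) $]
Step 25: shift id. Stack=[E - ( T * id] ptr=12 lookahead=) remaining=[) $]
Step 26: reduce F->id. Stack=[E - ( T * F] ptr=12 lookahead=) remaining=[) $]
Step 27: reduce T->T * F. Stack=[E - ( T] ptr=12 lookahead=) remaining=[) $]
Step 28: reduce E->T. Stack=[E - ( E] ptr=12 lookahead=) remaining=[) $]
Step 29: shift ). Stack=[E - ( E )] ptr=13 lookahead=$ remaining=[$]
Step 30: reduce F->( E ). Stack=[E - F] ptr=13 lookahead=$ remaining=[$]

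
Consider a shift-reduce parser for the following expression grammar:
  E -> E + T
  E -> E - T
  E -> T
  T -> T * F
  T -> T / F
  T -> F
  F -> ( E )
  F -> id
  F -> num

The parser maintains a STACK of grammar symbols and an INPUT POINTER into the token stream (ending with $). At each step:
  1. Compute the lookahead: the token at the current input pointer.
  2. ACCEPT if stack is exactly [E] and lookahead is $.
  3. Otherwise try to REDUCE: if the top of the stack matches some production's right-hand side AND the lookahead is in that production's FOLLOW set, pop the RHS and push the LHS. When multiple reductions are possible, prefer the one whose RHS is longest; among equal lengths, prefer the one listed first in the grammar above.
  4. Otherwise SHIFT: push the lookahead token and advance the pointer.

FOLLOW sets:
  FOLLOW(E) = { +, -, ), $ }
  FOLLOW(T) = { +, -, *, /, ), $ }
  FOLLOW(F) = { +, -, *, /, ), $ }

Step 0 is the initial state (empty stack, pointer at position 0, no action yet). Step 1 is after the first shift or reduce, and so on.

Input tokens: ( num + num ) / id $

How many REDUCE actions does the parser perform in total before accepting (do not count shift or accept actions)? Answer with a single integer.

Answer: 11

Derivation:
Step 1: shift (. Stack=[(] ptr=1 lookahead=num remaining=[num + num ) / id $]
Step 2: shift num. Stack=[( num] ptr=2 lookahead=+ remaining=[+ num ) / id $]
Step 3: reduce F->num. Stack=[( F] ptr=2 lookahead=+ remaining=[+ num ) / id $]
Step 4: reduce T->F. Stack=[( T] ptr=2 lookahead=+ remaining=[+ num ) / id $]
Step 5: reduce E->T. Stack=[( E] ptr=2 lookahead=+ remaining=[+ num ) / id $]
Step 6: shift +. Stack=[( E +] ptr=3 lookahead=num remaining=[num ) / id $]
Step 7: shift num. Stack=[( E + num] ptr=4 lookahead=) remaining=[) / id $]
Step 8: reduce F->num. Stack=[( E + F] ptr=4 lookahead=) remaining=[) / id $]
Step 9: reduce T->F. Stack=[( E + T] ptr=4 lookahead=) remaining=[) / id $]
Step 10: reduce E->E + T. Stack=[( E] ptr=4 lookahead=) remaining=[) / id $]
Step 11: shift ). Stack=[( E )] ptr=5 lookahead=/ remaining=[/ id $]
Step 12: reduce F->( E ). Stack=[F] ptr=5 lookahead=/ remaining=[/ id $]
Step 13: reduce T->F. Stack=[T] ptr=5 lookahead=/ remaining=[/ id $]
Step 14: shift /. Stack=[T /] ptr=6 lookahead=id remaining=[id $]
Step 15: shift id. Stack=[T / id] ptr=7 lookahead=$ remaining=[$]
Step 16: reduce F->id. Stack=[T / F] ptr=7 lookahead=$ remaining=[$]
Step 17: reduce T->T / F. Stack=[T] ptr=7 lookahead=$ remaining=[$]
Step 18: reduce E->T. Stack=[E] ptr=7 lookahead=$ remaining=[$]
Step 19: accept. Stack=[E] ptr=7 lookahead=$ remaining=[$]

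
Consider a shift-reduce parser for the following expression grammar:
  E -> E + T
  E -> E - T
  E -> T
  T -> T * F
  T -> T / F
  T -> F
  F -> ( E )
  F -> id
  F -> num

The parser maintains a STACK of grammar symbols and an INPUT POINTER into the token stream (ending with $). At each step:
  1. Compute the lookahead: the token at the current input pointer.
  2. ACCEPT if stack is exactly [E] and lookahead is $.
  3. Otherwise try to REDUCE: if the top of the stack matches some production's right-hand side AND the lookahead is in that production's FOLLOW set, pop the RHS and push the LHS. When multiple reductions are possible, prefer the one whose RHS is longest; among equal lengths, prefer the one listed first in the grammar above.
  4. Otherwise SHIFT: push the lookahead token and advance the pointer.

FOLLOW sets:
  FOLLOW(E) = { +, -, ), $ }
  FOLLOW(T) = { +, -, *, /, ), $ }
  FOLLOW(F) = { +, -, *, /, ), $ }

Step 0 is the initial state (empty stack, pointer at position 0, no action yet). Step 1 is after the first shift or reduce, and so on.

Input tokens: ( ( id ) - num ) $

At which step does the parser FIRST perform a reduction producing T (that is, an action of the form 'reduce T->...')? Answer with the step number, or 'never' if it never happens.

Answer: 5

Derivation:
Step 1: shift (. Stack=[(] ptr=1 lookahead=( remaining=[( id ) - num ) $]
Step 2: shift (. Stack=[( (] ptr=2 lookahead=id remaining=[id ) - num ) $]
Step 3: shift id. Stack=[( ( id] ptr=3 lookahead=) remaining=[) - num ) $]
Step 4: reduce F->id. Stack=[( ( F] ptr=3 lookahead=) remaining=[) - num ) $]
Step 5: reduce T->F. Stack=[( ( T] ptr=3 lookahead=) remaining=[) - num ) $]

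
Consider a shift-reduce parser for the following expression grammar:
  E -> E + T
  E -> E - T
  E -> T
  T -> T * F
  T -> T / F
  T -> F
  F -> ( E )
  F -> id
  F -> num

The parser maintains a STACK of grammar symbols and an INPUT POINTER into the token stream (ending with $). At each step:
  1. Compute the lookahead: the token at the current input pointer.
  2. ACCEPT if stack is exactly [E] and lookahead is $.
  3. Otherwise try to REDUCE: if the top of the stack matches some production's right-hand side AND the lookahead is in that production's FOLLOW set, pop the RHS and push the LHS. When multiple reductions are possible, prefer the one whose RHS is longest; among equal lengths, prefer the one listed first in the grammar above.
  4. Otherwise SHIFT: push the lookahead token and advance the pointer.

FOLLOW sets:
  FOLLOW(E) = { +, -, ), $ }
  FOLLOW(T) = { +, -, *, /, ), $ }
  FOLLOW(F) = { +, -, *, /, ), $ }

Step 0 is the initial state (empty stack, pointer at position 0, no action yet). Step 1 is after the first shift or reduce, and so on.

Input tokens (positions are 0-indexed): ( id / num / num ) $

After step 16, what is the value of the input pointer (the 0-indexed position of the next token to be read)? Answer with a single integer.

Step 1: shift (. Stack=[(] ptr=1 lookahead=id remaining=[id / num / num ) $]
Step 2: shift id. Stack=[( id] ptr=2 lookahead=/ remaining=[/ num / num ) $]
Step 3: reduce F->id. Stack=[( F] ptr=2 lookahead=/ remaining=[/ num / num ) $]
Step 4: reduce T->F. Stack=[( T] ptr=2 lookahead=/ remaining=[/ num / num ) $]
Step 5: shift /. Stack=[( T /] ptr=3 lookahead=num remaining=[num / num ) $]
Step 6: shift num. Stack=[( T / num] ptr=4 lookahead=/ remaining=[/ num ) $]
Step 7: reduce F->num. Stack=[( T / F] ptr=4 lookahead=/ remaining=[/ num ) $]
Step 8: reduce T->T / F. Stack=[( T] ptr=4 lookahead=/ remaining=[/ num ) $]
Step 9: shift /. Stack=[( T /] ptr=5 lookahead=num remaining=[num ) $]
Step 10: shift num. Stack=[( T / num] ptr=6 lookahead=) remaining=[) $]
Step 11: reduce F->num. Stack=[( T / F] ptr=6 lookahead=) remaining=[) $]
Step 12: reduce T->T / F. Stack=[( T] ptr=6 lookahead=) remaining=[) $]
Step 13: reduce E->T. Stack=[( E] ptr=6 lookahead=) remaining=[) $]
Step 14: shift ). Stack=[( E )] ptr=7 lookahead=$ remaining=[$]
Step 15: reduce F->( E ). Stack=[F] ptr=7 lookahead=$ remaining=[$]
Step 16: reduce T->F. Stack=[T] ptr=7 lookahead=$ remaining=[$]

Answer: 7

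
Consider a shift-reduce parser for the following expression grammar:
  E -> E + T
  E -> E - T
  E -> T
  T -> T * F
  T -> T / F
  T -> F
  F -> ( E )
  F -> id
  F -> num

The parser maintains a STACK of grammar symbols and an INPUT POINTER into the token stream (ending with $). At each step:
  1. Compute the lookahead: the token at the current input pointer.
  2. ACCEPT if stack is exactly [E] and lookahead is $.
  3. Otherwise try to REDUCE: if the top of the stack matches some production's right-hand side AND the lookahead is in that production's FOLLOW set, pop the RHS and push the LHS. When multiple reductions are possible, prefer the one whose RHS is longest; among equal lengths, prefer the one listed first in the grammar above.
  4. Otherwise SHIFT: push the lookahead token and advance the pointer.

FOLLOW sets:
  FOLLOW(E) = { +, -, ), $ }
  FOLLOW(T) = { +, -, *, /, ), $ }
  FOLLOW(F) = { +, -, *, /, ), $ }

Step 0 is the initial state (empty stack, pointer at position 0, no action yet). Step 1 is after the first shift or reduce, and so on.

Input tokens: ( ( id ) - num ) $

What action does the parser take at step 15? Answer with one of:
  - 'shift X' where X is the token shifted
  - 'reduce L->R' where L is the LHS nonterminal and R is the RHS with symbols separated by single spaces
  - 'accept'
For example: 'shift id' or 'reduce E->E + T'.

Answer: reduce E->E - T

Derivation:
Step 1: shift (. Stack=[(] ptr=1 lookahead=( remaining=[( id ) - num ) $]
Step 2: shift (. Stack=[( (] ptr=2 lookahead=id remaining=[id ) - num ) $]
Step 3: shift id. Stack=[( ( id] ptr=3 lookahead=) remaining=[) - num ) $]
Step 4: reduce F->id. Stack=[( ( F] ptr=3 lookahead=) remaining=[) - num ) $]
Step 5: reduce T->F. Stack=[( ( T] ptr=3 lookahead=) remaining=[) - num ) $]
Step 6: reduce E->T. Stack=[( ( E] ptr=3 lookahead=) remaining=[) - num ) $]
Step 7: shift ). Stack=[( ( E )] ptr=4 lookahead=- remaining=[- num ) $]
Step 8: reduce F->( E ). Stack=[( F] ptr=4 lookahead=- remaining=[- num ) $]
Step 9: reduce T->F. Stack=[( T] ptr=4 lookahead=- remaining=[- num ) $]
Step 10: reduce E->T. Stack=[( E] ptr=4 lookahead=- remaining=[- num ) $]
Step 11: shift -. Stack=[( E -] ptr=5 lookahead=num remaining=[num ) $]
Step 12: shift num. Stack=[( E - num] ptr=6 lookahead=) remaining=[) $]
Step 13: reduce F->num. Stack=[( E - F] ptr=6 lookahead=) remaining=[) $]
Step 14: reduce T->F. Stack=[( E - T] ptr=6 lookahead=) remaining=[) $]
Step 15: reduce E->E - T. Stack=[( E] ptr=6 lookahead=) remaining=[) $]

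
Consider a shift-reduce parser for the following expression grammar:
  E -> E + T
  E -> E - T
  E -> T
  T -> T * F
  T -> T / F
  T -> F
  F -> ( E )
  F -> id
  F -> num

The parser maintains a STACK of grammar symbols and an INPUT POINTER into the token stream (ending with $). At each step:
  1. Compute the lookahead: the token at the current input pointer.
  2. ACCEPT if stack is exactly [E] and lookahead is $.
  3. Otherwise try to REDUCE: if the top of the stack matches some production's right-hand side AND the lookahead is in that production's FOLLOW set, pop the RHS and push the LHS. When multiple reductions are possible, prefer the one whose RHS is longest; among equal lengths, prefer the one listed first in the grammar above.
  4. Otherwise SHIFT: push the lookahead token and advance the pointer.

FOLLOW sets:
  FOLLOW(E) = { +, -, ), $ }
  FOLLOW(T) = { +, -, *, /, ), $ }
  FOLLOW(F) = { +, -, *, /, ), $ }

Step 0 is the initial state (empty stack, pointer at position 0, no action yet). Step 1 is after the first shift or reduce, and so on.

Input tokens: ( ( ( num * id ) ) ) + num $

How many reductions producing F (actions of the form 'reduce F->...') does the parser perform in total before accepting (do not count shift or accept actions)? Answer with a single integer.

Step 1: shift (. Stack=[(] ptr=1 lookahead=( remaining=[( ( num * id ) ) ) + num $]
Step 2: shift (. Stack=[( (] ptr=2 lookahead=( remaining=[( num * id ) ) ) + num $]
Step 3: shift (. Stack=[( ( (] ptr=3 lookahead=num remaining=[num * id ) ) ) + num $]
Step 4: shift num. Stack=[( ( ( num] ptr=4 lookahead=* remaining=[* id ) ) ) + num $]
Step 5: reduce F->num. Stack=[( ( ( F] ptr=4 lookahead=* remaining=[* id ) ) ) + num $]
Step 6: reduce T->F. Stack=[( ( ( T] ptr=4 lookahead=* remaining=[* id ) ) ) + num $]
Step 7: shift *. Stack=[( ( ( T *] ptr=5 lookahead=id remaining=[id ) ) ) + num $]
Step 8: shift id. Stack=[( ( ( T * id] ptr=6 lookahead=) remaining=[) ) ) + num $]
Step 9: reduce F->id. Stack=[( ( ( T * F] ptr=6 lookahead=) remaining=[) ) ) + num $]
Step 10: reduce T->T * F. Stack=[( ( ( T] ptr=6 lookahead=) remaining=[) ) ) + num $]
Step 11: reduce E->T. Stack=[( ( ( E] ptr=6 lookahead=) remaining=[) ) ) + num $]
Step 12: shift ). Stack=[( ( ( E )] ptr=7 lookahead=) remaining=[) ) + num $]
Step 13: reduce F->( E ). Stack=[( ( F] ptr=7 lookahead=) remaining=[) ) + num $]
Step 14: reduce T->F. Stack=[( ( T] ptr=7 lookahead=) remaining=[) ) + num $]
Step 15: reduce E->T. Stack=[( ( E] ptr=7 lookahead=) remaining=[) ) + num $]
Step 16: shift ). Stack=[( ( E )] ptr=8 lookahead=) remaining=[) + num $]
Step 17: reduce F->( E ). Stack=[( F] ptr=8 lookahead=) remaining=[) + num $]
Step 18: reduce T->F. Stack=[( T] ptr=8 lookahead=) remaining=[) + num $]
Step 19: reduce E->T. Stack=[( E] ptr=8 lookahead=) remaining=[) + num $]
Step 20: shift ). Stack=[( E )] ptr=9 lookahead=+ remaining=[+ num $]
Step 21: reduce F->( E ). Stack=[F] ptr=9 lookahead=+ remaining=[+ num $]
Step 22: reduce T->F. Stack=[T] ptr=9 lookahead=+ remaining=[+ num $]
Step 23: reduce E->T. Stack=[E] ptr=9 lookahead=+ remaining=[+ num $]
Step 24: shift +. Stack=[E +] ptr=10 lookahead=num remaining=[num $]
Step 25: shift num. Stack=[E + num] ptr=11 lookahead=$ remaining=[$]
Step 26: reduce F->num. Stack=[E + F] ptr=11 lookahead=$ remaining=[$]
Step 27: reduce T->F. Stack=[E + T] ptr=11 lookahead=$ remaining=[$]
Step 28: reduce E->E + T. Stack=[E] ptr=11 lookahead=$ remaining=[$]
Step 29: accept. Stack=[E] ptr=11 lookahead=$ remaining=[$]

Answer: 6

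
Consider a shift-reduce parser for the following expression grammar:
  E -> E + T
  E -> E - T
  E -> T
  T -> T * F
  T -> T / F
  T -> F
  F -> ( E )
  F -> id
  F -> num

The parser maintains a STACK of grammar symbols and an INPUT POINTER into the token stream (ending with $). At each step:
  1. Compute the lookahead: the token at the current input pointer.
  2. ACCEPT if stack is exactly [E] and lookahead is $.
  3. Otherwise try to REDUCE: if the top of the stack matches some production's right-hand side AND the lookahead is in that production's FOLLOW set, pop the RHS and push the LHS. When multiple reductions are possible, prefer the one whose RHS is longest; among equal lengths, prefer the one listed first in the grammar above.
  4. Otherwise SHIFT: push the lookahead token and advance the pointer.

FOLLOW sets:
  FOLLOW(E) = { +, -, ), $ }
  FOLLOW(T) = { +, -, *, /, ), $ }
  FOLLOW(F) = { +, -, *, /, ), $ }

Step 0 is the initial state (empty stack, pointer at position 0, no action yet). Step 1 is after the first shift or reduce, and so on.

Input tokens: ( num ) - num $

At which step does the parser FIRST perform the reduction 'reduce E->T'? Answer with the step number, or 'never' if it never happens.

Answer: 5

Derivation:
Step 1: shift (. Stack=[(] ptr=1 lookahead=num remaining=[num ) - num $]
Step 2: shift num. Stack=[( num] ptr=2 lookahead=) remaining=[) - num $]
Step 3: reduce F->num. Stack=[( F] ptr=2 lookahead=) remaining=[) - num $]
Step 4: reduce T->F. Stack=[( T] ptr=2 lookahead=) remaining=[) - num $]
Step 5: reduce E->T. Stack=[( E] ptr=2 lookahead=) remaining=[) - num $]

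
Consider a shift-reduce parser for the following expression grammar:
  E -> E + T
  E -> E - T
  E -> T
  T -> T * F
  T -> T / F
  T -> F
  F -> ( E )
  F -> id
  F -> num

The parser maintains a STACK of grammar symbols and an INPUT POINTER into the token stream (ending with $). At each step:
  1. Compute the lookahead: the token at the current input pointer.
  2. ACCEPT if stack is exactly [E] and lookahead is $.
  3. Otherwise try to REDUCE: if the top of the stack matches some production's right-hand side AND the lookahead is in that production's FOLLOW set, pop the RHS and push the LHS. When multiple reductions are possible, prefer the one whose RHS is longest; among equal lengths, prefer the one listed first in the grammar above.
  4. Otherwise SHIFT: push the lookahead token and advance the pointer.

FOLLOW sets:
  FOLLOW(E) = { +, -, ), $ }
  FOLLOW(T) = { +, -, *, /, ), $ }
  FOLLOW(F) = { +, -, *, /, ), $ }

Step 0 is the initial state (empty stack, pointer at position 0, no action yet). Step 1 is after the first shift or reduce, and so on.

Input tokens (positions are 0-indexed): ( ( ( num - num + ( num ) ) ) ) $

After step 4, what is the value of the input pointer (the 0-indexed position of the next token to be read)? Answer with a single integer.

Step 1: shift (. Stack=[(] ptr=1 lookahead=( remaining=[( ( num - num + ( num ) ) ) ) $]
Step 2: shift (. Stack=[( (] ptr=2 lookahead=( remaining=[( num - num + ( num ) ) ) ) $]
Step 3: shift (. Stack=[( ( (] ptr=3 lookahead=num remaining=[num - num + ( num ) ) ) ) $]
Step 4: shift num. Stack=[( ( ( num] ptr=4 lookahead=- remaining=[- num + ( num ) ) ) ) $]

Answer: 4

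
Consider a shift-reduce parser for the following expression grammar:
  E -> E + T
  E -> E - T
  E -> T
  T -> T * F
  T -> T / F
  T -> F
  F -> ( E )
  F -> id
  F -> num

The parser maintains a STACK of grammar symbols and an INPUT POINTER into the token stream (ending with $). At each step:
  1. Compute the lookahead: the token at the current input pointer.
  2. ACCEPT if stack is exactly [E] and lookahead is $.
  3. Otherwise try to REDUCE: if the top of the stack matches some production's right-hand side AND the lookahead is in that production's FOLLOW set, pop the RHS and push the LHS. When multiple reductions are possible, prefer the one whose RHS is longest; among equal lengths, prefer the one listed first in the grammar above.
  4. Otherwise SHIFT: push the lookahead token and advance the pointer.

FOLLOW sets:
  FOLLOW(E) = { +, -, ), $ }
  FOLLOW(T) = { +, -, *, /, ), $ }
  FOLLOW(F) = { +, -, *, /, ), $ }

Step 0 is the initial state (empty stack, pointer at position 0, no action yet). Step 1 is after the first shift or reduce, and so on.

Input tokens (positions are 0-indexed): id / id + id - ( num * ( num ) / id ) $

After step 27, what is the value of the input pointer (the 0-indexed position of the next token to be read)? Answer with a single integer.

Answer: 12

Derivation:
Step 1: shift id. Stack=[id] ptr=1 lookahead=/ remaining=[/ id + id - ( num * ( num ) / id ) $]
Step 2: reduce F->id. Stack=[F] ptr=1 lookahead=/ remaining=[/ id + id - ( num * ( num ) / id ) $]
Step 3: reduce T->F. Stack=[T] ptr=1 lookahead=/ remaining=[/ id + id - ( num * ( num ) / id ) $]
Step 4: shift /. Stack=[T /] ptr=2 lookahead=id remaining=[id + id - ( num * ( num ) / id ) $]
Step 5: shift id. Stack=[T / id] ptr=3 lookahead=+ remaining=[+ id - ( num * ( num ) / id ) $]
Step 6: reduce F->id. Stack=[T / F] ptr=3 lookahead=+ remaining=[+ id - ( num * ( num ) / id ) $]
Step 7: reduce T->T / F. Stack=[T] ptr=3 lookahead=+ remaining=[+ id - ( num * ( num ) / id ) $]
Step 8: reduce E->T. Stack=[E] ptr=3 lookahead=+ remaining=[+ id - ( num * ( num ) / id ) $]
Step 9: shift +. Stack=[E +] ptr=4 lookahead=id remaining=[id - ( num * ( num ) / id ) $]
Step 10: shift id. Stack=[E + id] ptr=5 lookahead=- remaining=[- ( num * ( num ) / id ) $]
Step 11: reduce F->id. Stack=[E + F] ptr=5 lookahead=- remaining=[- ( num * ( num ) / id ) $]
Step 12: reduce T->F. Stack=[E + T] ptr=5 lookahead=- remaining=[- ( num * ( num ) / id ) $]
Step 13: reduce E->E + T. Stack=[E] ptr=5 lookahead=- remaining=[- ( num * ( num ) / id ) $]
Step 14: shift -. Stack=[E -] ptr=6 lookahead=( remaining=[( num * ( num ) / id ) $]
Step 15: shift (. Stack=[E - (] ptr=7 lookahead=num remaining=[num * ( num ) / id ) $]
Step 16: shift num. Stack=[E - ( num] ptr=8 lookahead=* remaining=[* ( num ) / id ) $]
Step 17: reduce F->num. Stack=[E - ( F] ptr=8 lookahead=* remaining=[* ( num ) / id ) $]
Step 18: reduce T->F. Stack=[E - ( T] ptr=8 lookahead=* remaining=[* ( num ) / id ) $]
Step 19: shift *. Stack=[E - ( T *] ptr=9 lookahead=( remaining=[( num ) / id ) $]
Step 20: shift (. Stack=[E - ( T * (] ptr=10 lookahead=num remaining=[num ) / id ) $]
Step 21: shift num. Stack=[E - ( T * ( num] ptr=11 lookahead=) remaining=[) / id ) $]
Step 22: reduce F->num. Stack=[E - ( T * ( F] ptr=11 lookahead=) remaining=[) / id ) $]
Step 23: reduce T->F. Stack=[E - ( T * ( T] ptr=11 lookahead=) remaining=[) / id ) $]
Step 24: reduce E->T. Stack=[E - ( T * ( E] ptr=11 lookahead=) remaining=[) / id ) $]
Step 25: shift ). Stack=[E - ( T * ( E )] ptr=12 lookahead=/ remaining=[/ id ) $]
Step 26: reduce F->( E ). Stack=[E - ( T * F] ptr=12 lookahead=/ remaining=[/ id ) $]
Step 27: reduce T->T * F. Stack=[E - ( T] ptr=12 lookahead=/ remaining=[/ id ) $]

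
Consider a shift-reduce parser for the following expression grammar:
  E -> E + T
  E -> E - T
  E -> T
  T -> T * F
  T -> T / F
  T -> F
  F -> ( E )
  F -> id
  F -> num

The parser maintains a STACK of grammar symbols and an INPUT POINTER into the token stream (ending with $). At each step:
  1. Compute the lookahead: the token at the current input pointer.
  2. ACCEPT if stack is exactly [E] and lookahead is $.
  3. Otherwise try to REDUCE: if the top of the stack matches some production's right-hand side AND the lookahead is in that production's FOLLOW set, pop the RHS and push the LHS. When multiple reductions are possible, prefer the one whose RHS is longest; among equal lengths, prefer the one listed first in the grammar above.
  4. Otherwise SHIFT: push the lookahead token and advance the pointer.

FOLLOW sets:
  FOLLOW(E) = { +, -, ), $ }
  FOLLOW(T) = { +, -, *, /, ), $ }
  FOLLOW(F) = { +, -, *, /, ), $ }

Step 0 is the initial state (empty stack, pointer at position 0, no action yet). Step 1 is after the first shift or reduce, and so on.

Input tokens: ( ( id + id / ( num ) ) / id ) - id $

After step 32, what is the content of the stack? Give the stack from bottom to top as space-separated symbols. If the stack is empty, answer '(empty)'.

Step 1: shift (. Stack=[(] ptr=1 lookahead=( remaining=[( id + id / ( num ) ) / id ) - id $]
Step 2: shift (. Stack=[( (] ptr=2 lookahead=id remaining=[id + id / ( num ) ) / id ) - id $]
Step 3: shift id. Stack=[( ( id] ptr=3 lookahead=+ remaining=[+ id / ( num ) ) / id ) - id $]
Step 4: reduce F->id. Stack=[( ( F] ptr=3 lookahead=+ remaining=[+ id / ( num ) ) / id ) - id $]
Step 5: reduce T->F. Stack=[( ( T] ptr=3 lookahead=+ remaining=[+ id / ( num ) ) / id ) - id $]
Step 6: reduce E->T. Stack=[( ( E] ptr=3 lookahead=+ remaining=[+ id / ( num ) ) / id ) - id $]
Step 7: shift +. Stack=[( ( E +] ptr=4 lookahead=id remaining=[id / ( num ) ) / id ) - id $]
Step 8: shift id. Stack=[( ( E + id] ptr=5 lookahead=/ remaining=[/ ( num ) ) / id ) - id $]
Step 9: reduce F->id. Stack=[( ( E + F] ptr=5 lookahead=/ remaining=[/ ( num ) ) / id ) - id $]
Step 10: reduce T->F. Stack=[( ( E + T] ptr=5 lookahead=/ remaining=[/ ( num ) ) / id ) - id $]
Step 11: shift /. Stack=[( ( E + T /] ptr=6 lookahead=( remaining=[( num ) ) / id ) - id $]
Step 12: shift (. Stack=[( ( E + T / (] ptr=7 lookahead=num remaining=[num ) ) / id ) - id $]
Step 13: shift num. Stack=[( ( E + T / ( num] ptr=8 lookahead=) remaining=[) ) / id ) - id $]
Step 14: reduce F->num. Stack=[( ( E + T / ( F] ptr=8 lookahead=) remaining=[) ) / id ) - id $]
Step 15: reduce T->F. Stack=[( ( E + T / ( T] ptr=8 lookahead=) remaining=[) ) / id ) - id $]
Step 16: reduce E->T. Stack=[( ( E + T / ( E] ptr=8 lookahead=) remaining=[) ) / id ) - id $]
Step 17: shift ). Stack=[( ( E + T / ( E )] ptr=9 lookahead=) remaining=[) / id ) - id $]
Step 18: reduce F->( E ). Stack=[( ( E + T / F] ptr=9 lookahead=) remaining=[) / id ) - id $]
Step 19: reduce T->T / F. Stack=[( ( E + T] ptr=9 lookahead=) remaining=[) / id ) - id $]
Step 20: reduce E->E + T. Stack=[( ( E] ptr=9 lookahead=) remaining=[) / id ) - id $]
Step 21: shift ). Stack=[( ( E )] ptr=10 lookahead=/ remaining=[/ id ) - id $]
Step 22: reduce F->( E ). Stack=[( F] ptr=10 lookahead=/ remaining=[/ id ) - id $]
Step 23: reduce T->F. Stack=[( T] ptr=10 lookahead=/ remaining=[/ id ) - id $]
Step 24: shift /. Stack=[( T /] ptr=11 lookahead=id remaining=[id ) - id $]
Step 25: shift id. Stack=[( T / id] ptr=12 lookahead=) remaining=[) - id $]
Step 26: reduce F->id. Stack=[( T / F] ptr=12 lookahead=) remaining=[) - id $]
Step 27: reduce T->T / F. Stack=[( T] ptr=12 lookahead=) remaining=[) - id $]
Step 28: reduce E->T. Stack=[( E] ptr=12 lookahead=) remaining=[) - id $]
Step 29: shift ). Stack=[( E )] ptr=13 lookahead=- remaining=[- id $]
Step 30: reduce F->( E ). Stack=[F] ptr=13 lookahead=- remaining=[- id $]
Step 31: reduce T->F. Stack=[T] ptr=13 lookahead=- remaining=[- id $]
Step 32: reduce E->T. Stack=[E] ptr=13 lookahead=- remaining=[- id $]

Answer: E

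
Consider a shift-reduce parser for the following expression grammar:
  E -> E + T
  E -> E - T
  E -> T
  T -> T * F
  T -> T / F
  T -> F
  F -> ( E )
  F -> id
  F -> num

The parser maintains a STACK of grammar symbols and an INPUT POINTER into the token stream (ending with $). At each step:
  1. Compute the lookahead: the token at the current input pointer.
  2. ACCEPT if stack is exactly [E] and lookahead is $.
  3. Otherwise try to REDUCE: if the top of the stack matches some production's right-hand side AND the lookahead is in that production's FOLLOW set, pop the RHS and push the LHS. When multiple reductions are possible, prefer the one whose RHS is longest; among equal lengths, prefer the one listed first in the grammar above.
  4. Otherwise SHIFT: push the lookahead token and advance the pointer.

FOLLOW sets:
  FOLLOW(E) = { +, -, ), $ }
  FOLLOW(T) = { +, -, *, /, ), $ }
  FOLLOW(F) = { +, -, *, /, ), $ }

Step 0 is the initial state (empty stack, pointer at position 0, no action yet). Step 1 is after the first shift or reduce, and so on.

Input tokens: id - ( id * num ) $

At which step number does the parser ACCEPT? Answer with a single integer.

Step 1: shift id. Stack=[id] ptr=1 lookahead=- remaining=[- ( id * num ) $]
Step 2: reduce F->id. Stack=[F] ptr=1 lookahead=- remaining=[- ( id * num ) $]
Step 3: reduce T->F. Stack=[T] ptr=1 lookahead=- remaining=[- ( id * num ) $]
Step 4: reduce E->T. Stack=[E] ptr=1 lookahead=- remaining=[- ( id * num ) $]
Step 5: shift -. Stack=[E -] ptr=2 lookahead=( remaining=[( id * num ) $]
Step 6: shift (. Stack=[E - (] ptr=3 lookahead=id remaining=[id * num ) $]
Step 7: shift id. Stack=[E - ( id] ptr=4 lookahead=* remaining=[* num ) $]
Step 8: reduce F->id. Stack=[E - ( F] ptr=4 lookahead=* remaining=[* num ) $]
Step 9: reduce T->F. Stack=[E - ( T] ptr=4 lookahead=* remaining=[* num ) $]
Step 10: shift *. Stack=[E - ( T *] ptr=5 lookahead=num remaining=[num ) $]
Step 11: shift num. Stack=[E - ( T * num] ptr=6 lookahead=) remaining=[) $]
Step 12: reduce F->num. Stack=[E - ( T * F] ptr=6 lookahead=) remaining=[) $]
Step 13: reduce T->T * F. Stack=[E - ( T] ptr=6 lookahead=) remaining=[) $]
Step 14: reduce E->T. Stack=[E - ( E] ptr=6 lookahead=) remaining=[) $]
Step 15: shift ). Stack=[E - ( E )] ptr=7 lookahead=$ remaining=[$]
Step 16: reduce F->( E ). Stack=[E - F] ptr=7 lookahead=$ remaining=[$]
Step 17: reduce T->F. Stack=[E - T] ptr=7 lookahead=$ remaining=[$]
Step 18: reduce E->E - T. Stack=[E] ptr=7 lookahead=$ remaining=[$]
Step 19: accept. Stack=[E] ptr=7 lookahead=$ remaining=[$]

Answer: 19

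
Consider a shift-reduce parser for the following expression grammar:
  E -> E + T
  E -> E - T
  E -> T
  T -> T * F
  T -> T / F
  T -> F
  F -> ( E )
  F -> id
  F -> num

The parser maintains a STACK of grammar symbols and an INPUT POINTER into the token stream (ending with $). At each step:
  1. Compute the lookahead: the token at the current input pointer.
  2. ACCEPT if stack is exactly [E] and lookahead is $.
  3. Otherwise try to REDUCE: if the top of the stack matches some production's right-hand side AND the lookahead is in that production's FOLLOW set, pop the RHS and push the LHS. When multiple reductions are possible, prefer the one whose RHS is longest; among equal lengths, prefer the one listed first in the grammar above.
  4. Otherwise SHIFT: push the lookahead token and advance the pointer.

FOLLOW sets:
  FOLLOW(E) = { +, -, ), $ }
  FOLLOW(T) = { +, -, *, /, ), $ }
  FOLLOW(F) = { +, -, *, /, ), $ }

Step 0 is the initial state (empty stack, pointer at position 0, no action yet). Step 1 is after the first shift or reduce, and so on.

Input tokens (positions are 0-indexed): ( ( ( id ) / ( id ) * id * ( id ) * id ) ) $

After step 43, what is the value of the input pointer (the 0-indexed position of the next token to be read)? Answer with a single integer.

Step 1: shift (. Stack=[(] ptr=1 lookahead=( remaining=[( ( id ) / ( id ) * id * ( id ) * id ) ) $]
Step 2: shift (. Stack=[( (] ptr=2 lookahead=( remaining=[( id ) / ( id ) * id * ( id ) * id ) ) $]
Step 3: shift (. Stack=[( ( (] ptr=3 lookahead=id remaining=[id ) / ( id ) * id * ( id ) * id ) ) $]
Step 4: shift id. Stack=[( ( ( id] ptr=4 lookahead=) remaining=[) / ( id ) * id * ( id ) * id ) ) $]
Step 5: reduce F->id. Stack=[( ( ( F] ptr=4 lookahead=) remaining=[) / ( id ) * id * ( id ) * id ) ) $]
Step 6: reduce T->F. Stack=[( ( ( T] ptr=4 lookahead=) remaining=[) / ( id ) * id * ( id ) * id ) ) $]
Step 7: reduce E->T. Stack=[( ( ( E] ptr=4 lookahead=) remaining=[) / ( id ) * id * ( id ) * id ) ) $]
Step 8: shift ). Stack=[( ( ( E )] ptr=5 lookahead=/ remaining=[/ ( id ) * id * ( id ) * id ) ) $]
Step 9: reduce F->( E ). Stack=[( ( F] ptr=5 lookahead=/ remaining=[/ ( id ) * id * ( id ) * id ) ) $]
Step 10: reduce T->F. Stack=[( ( T] ptr=5 lookahead=/ remaining=[/ ( id ) * id * ( id ) * id ) ) $]
Step 11: shift /. Stack=[( ( T /] ptr=6 lookahead=( remaining=[( id ) * id * ( id ) * id ) ) $]
Step 12: shift (. Stack=[( ( T / (] ptr=7 lookahead=id remaining=[id ) * id * ( id ) * id ) ) $]
Step 13: shift id. Stack=[( ( T / ( id] ptr=8 lookahead=) remaining=[) * id * ( id ) * id ) ) $]
Step 14: reduce F->id. Stack=[( ( T / ( F] ptr=8 lookahead=) remaining=[) * id * ( id ) * id ) ) $]
Step 15: reduce T->F. Stack=[( ( T / ( T] ptr=8 lookahead=) remaining=[) * id * ( id ) * id ) ) $]
Step 16: reduce E->T. Stack=[( ( T / ( E] ptr=8 lookahead=) remaining=[) * id * ( id ) * id ) ) $]
Step 17: shift ). Stack=[( ( T / ( E )] ptr=9 lookahead=* remaining=[* id * ( id ) * id ) ) $]
Step 18: reduce F->( E ). Stack=[( ( T / F] ptr=9 lookahead=* remaining=[* id * ( id ) * id ) ) $]
Step 19: reduce T->T / F. Stack=[( ( T] ptr=9 lookahead=* remaining=[* id * ( id ) * id ) ) $]
Step 20: shift *. Stack=[( ( T *] ptr=10 lookahead=id remaining=[id * ( id ) * id ) ) $]
Step 21: shift id. Stack=[( ( T * id] ptr=11 lookahead=* remaining=[* ( id ) * id ) ) $]
Step 22: reduce F->id. Stack=[( ( T * F] ptr=11 lookahead=* remaining=[* ( id ) * id ) ) $]
Step 23: reduce T->T * F. Stack=[( ( T] ptr=11 lookahead=* remaining=[* ( id ) * id ) ) $]
Step 24: shift *. Stack=[( ( T *] ptr=12 lookahead=( remaining=[( id ) * id ) ) $]
Step 25: shift (. Stack=[( ( T * (] ptr=13 lookahead=id remaining=[id ) * id ) ) $]
Step 26: shift id. Stack=[( ( T * ( id] ptr=14 lookahead=) remaining=[) * id ) ) $]
Step 27: reduce F->id. Stack=[( ( T * ( F] ptr=14 lookahead=) remaining=[) * id ) ) $]
Step 28: reduce T->F. Stack=[( ( T * ( T] ptr=14 lookahead=) remaining=[) * id ) ) $]
Step 29: reduce E->T. Stack=[( ( T * ( E] ptr=14 lookahead=) remaining=[) * id ) ) $]
Step 30: shift ). Stack=[( ( T * ( E )] ptr=15 lookahead=* remaining=[* id ) ) $]
Step 31: reduce F->( E ). Stack=[( ( T * F] ptr=15 lookahead=* remaining=[* id ) ) $]
Step 32: reduce T->T * F. Stack=[( ( T] ptr=15 lookahead=* remaining=[* id ) ) $]
Step 33: shift *. Stack=[( ( T *] ptr=16 lookahead=id remaining=[id ) ) $]
Step 34: shift id. Stack=[( ( T * id] ptr=17 lookahead=) remaining=[) ) $]
Step 35: reduce F->id. Stack=[( ( T * F] ptr=17 lookahead=) remaining=[) ) $]
Step 36: reduce T->T * F. Stack=[( ( T] ptr=17 lookahead=) remaining=[) ) $]
Step 37: reduce E->T. Stack=[( ( E] ptr=17 lookahead=) remaining=[) ) $]
Step 38: shift ). Stack=[( ( E )] ptr=18 lookahead=) remaining=[) $]
Step 39: reduce F->( E ). Stack=[( F] ptr=18 lookahead=) remaining=[) $]
Step 40: reduce T->F. Stack=[( T] ptr=18 lookahead=) remaining=[) $]
Step 41: reduce E->T. Stack=[( E] ptr=18 lookahead=) remaining=[) $]
Step 42: shift ). Stack=[( E )] ptr=19 lookahead=$ remaining=[$]
Step 43: reduce F->( E ). Stack=[F] ptr=19 lookahead=$ remaining=[$]

Answer: 19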